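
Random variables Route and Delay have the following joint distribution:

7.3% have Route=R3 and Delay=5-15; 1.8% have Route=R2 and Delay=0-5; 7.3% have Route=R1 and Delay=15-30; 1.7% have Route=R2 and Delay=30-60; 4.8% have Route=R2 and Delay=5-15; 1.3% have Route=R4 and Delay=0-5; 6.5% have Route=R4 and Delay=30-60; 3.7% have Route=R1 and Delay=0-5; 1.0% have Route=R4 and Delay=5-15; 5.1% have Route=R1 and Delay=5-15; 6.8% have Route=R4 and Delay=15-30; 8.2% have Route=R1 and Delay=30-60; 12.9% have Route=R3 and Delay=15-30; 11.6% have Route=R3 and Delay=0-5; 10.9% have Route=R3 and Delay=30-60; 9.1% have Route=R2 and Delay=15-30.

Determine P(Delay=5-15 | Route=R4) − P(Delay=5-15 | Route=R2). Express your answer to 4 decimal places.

-0.2118

P(Route=R4) = 0.013 + 0.010 + 0.068 + 0.065 = 0.156; P(Delay=5-15 | Route=R4) = 0.010/0.156 = 0.06410.
P(Route=R2) = 0.018 + 0.048 + 0.091 + 0.017 = 0.174; P(Delay=5-15 | Route=R2) = 0.048/0.174 = 0.27586.
Difference = -0.2118.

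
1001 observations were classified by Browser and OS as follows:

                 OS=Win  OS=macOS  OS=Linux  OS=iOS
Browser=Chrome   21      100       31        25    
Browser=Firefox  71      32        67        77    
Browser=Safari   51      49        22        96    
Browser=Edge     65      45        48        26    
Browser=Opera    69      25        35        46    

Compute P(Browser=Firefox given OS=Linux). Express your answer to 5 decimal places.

Total with OS=Linux: 31 + 67 + 22 + 48 + 35 = 203.
P(Browser=Firefox | OS=Linux) = 67/203 = 0.33005.

0.33005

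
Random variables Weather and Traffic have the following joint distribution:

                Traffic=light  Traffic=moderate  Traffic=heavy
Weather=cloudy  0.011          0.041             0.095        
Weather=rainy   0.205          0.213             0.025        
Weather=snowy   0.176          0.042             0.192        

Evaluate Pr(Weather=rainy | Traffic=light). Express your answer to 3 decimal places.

P(Traffic=light) = 0.011 + 0.205 + 0.176 = 0.392.
P(Weather=rainy | Traffic=light) = 0.205/0.392 = 0.523.

0.523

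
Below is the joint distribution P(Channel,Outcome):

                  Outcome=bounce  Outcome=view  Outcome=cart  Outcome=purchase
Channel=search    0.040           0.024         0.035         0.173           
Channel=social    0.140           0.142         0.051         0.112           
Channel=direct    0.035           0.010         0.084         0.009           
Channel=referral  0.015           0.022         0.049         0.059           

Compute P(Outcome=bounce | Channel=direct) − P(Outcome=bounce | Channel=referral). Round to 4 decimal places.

P(Channel=direct) = 0.035 + 0.010 + 0.084 + 0.009 = 0.138; P(Outcome=bounce | Channel=direct) = 0.035/0.138 = 0.25362.
P(Channel=referral) = 0.015 + 0.022 + 0.049 + 0.059 = 0.145; P(Outcome=bounce | Channel=referral) = 0.015/0.145 = 0.10345.
Difference = 0.1502.

0.1502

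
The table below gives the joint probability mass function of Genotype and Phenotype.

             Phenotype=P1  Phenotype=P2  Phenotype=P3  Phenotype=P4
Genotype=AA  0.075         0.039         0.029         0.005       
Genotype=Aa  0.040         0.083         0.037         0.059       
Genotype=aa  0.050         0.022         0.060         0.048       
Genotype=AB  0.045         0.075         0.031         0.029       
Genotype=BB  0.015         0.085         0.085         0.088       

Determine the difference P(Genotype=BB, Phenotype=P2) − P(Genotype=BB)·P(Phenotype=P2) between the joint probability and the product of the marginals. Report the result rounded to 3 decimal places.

0.002

P(Genotype=BB) = 0.015 + 0.085 + 0.085 + 0.088 = 0.273.
P(Phenotype=P2) = 0.039 + 0.083 + 0.022 + 0.075 + 0.085 = 0.304.
P(Genotype=BB, Phenotype=P2) − P(Genotype=BB)P(Phenotype=P2) = 0.085 − 0.273×0.304 = 0.002.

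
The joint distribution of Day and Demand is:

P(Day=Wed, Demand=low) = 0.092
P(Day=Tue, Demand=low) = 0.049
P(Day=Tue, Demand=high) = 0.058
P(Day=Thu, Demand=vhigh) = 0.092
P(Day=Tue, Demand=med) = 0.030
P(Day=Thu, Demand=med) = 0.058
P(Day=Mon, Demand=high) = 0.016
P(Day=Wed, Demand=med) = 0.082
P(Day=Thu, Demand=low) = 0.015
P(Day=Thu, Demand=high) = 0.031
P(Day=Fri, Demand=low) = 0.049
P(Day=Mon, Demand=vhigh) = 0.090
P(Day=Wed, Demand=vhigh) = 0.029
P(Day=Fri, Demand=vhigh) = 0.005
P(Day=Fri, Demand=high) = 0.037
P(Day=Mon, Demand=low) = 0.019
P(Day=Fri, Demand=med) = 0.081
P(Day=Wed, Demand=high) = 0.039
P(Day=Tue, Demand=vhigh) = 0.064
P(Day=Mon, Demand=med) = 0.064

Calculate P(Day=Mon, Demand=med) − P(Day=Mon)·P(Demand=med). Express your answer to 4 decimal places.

P(Day=Mon) = 0.019 + 0.064 + 0.016 + 0.090 = 0.189.
P(Demand=med) = 0.064 + 0.030 + 0.082 + 0.058 + 0.081 = 0.315.
P(Day=Mon, Demand=med) − P(Day=Mon)P(Demand=med) = 0.064 − 0.189×0.315 = 0.0045.

0.0045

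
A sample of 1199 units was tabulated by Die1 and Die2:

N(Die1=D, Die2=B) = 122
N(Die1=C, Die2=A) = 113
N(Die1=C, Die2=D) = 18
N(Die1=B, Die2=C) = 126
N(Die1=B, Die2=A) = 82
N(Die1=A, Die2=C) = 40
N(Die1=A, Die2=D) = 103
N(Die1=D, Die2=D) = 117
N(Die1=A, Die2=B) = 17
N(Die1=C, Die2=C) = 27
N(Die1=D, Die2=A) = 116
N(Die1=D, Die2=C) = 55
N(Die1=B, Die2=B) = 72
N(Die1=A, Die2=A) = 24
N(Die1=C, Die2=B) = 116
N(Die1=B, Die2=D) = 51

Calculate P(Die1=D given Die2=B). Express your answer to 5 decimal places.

0.37309

Total with Die2=B: 17 + 72 + 116 + 122 = 327.
P(Die1=D | Die2=B) = 122/327 = 0.37309.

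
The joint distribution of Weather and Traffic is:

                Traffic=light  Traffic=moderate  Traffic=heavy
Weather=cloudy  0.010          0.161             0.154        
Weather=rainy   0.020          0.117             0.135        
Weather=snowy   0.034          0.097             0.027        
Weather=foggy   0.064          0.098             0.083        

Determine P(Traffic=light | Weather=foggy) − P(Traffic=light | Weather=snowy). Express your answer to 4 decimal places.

0.0460

P(Weather=foggy) = 0.064 + 0.098 + 0.083 = 0.245; P(Traffic=light | Weather=foggy) = 0.064/0.245 = 0.26122.
P(Weather=snowy) = 0.034 + 0.097 + 0.027 = 0.158; P(Traffic=light | Weather=snowy) = 0.034/0.158 = 0.21519.
Difference = 0.0460.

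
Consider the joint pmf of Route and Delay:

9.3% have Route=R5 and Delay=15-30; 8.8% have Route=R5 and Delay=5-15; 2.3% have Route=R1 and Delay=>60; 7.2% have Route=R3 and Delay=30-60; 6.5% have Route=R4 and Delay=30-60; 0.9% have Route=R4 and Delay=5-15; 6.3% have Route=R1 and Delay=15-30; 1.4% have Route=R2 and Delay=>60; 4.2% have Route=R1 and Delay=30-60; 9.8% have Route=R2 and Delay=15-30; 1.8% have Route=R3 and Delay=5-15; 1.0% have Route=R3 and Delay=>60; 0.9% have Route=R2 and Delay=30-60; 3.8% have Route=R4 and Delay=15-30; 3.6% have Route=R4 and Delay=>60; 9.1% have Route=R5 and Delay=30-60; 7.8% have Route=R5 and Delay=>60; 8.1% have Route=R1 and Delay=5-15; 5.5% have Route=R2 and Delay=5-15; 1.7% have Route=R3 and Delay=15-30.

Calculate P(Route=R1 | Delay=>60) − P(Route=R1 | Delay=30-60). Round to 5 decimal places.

P(Delay=>60) = 0.023 + 0.014 + 0.010 + 0.036 + 0.078 = 0.161; P(Route=R1 | Delay=>60) = 0.023/0.161 = 0.142857.
P(Delay=30-60) = 0.042 + 0.009 + 0.072 + 0.065 + 0.091 = 0.279; P(Route=R1 | Delay=30-60) = 0.042/0.279 = 0.150538.
Difference = -0.00768.

-0.00768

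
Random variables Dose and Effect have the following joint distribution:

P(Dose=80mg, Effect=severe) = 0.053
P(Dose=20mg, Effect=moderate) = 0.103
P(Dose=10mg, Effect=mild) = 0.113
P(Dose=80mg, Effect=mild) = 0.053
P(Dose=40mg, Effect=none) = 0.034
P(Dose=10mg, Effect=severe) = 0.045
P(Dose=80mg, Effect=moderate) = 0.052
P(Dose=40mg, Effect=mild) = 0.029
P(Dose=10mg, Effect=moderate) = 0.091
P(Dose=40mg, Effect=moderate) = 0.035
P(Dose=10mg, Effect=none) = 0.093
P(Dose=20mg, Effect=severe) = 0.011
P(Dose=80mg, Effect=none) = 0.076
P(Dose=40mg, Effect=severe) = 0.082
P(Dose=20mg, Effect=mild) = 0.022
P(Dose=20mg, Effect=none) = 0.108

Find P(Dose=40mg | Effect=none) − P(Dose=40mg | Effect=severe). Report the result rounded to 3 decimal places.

P(Effect=none) = 0.093 + 0.108 + 0.034 + 0.076 = 0.311; P(Dose=40mg | Effect=none) = 0.034/0.311 = 0.1093.
P(Effect=severe) = 0.045 + 0.011 + 0.082 + 0.053 = 0.191; P(Dose=40mg | Effect=severe) = 0.082/0.191 = 0.4293.
Difference = -0.320.

-0.320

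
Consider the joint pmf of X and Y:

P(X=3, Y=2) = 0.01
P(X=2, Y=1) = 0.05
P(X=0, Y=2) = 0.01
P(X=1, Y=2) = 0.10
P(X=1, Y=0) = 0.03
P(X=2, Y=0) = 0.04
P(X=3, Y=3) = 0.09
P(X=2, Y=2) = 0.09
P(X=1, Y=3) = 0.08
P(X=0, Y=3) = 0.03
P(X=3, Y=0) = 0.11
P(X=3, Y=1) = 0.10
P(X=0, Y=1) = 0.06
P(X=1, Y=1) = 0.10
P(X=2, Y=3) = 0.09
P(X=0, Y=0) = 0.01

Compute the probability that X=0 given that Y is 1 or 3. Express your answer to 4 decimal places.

P(Y=1) = 0.06 + 0.10 + 0.05 + 0.10 = 0.31.
P(Y=3) = 0.03 + 0.08 + 0.09 + 0.09 = 0.29.
P(Y ∈ {1, 3}) = 0.31 + 0.29 = 0.60; P(X=0, Y ∈ {1, 3}) = 0.06 + 0.03 = 0.09.
P(X=0 | Y ∈ {1, 3}) = 0.09/0.60 = 0.1500.

0.1500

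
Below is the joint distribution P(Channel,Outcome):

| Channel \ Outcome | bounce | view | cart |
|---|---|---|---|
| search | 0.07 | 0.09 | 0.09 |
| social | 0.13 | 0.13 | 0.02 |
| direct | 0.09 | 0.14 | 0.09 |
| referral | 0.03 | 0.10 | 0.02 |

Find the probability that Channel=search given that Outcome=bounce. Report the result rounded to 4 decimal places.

0.2188

P(Outcome=bounce) = 0.07 + 0.13 + 0.09 + 0.03 = 0.32.
P(Channel=search | Outcome=bounce) = 0.07/0.32 = 0.2188.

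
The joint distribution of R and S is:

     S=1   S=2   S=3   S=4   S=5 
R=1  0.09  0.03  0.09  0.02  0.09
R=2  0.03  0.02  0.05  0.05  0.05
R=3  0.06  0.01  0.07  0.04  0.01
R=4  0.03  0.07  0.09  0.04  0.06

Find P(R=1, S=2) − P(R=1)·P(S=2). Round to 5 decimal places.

-0.01160

P(R=1) = 0.09 + 0.03 + 0.09 + 0.02 + 0.09 = 0.32.
P(S=2) = 0.03 + 0.02 + 0.01 + 0.07 = 0.13.
P(R=1, S=2) − P(R=1)P(S=2) = 0.03 − 0.32×0.13 = -0.01160.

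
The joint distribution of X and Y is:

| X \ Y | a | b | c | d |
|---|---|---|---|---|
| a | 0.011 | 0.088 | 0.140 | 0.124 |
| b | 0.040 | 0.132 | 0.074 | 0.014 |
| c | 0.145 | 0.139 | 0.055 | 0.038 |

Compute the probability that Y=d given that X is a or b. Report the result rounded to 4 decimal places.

P(X=a) = 0.011 + 0.088 + 0.140 + 0.124 = 0.363.
P(X=b) = 0.040 + 0.132 + 0.074 + 0.014 = 0.260.
P(X ∈ {a, b}) = 0.363 + 0.260 = 0.623; P(Y=d, X ∈ {a, b}) = 0.124 + 0.014 = 0.138.
P(Y=d | X ∈ {a, b}) = 0.138/0.623 = 0.2215.

0.2215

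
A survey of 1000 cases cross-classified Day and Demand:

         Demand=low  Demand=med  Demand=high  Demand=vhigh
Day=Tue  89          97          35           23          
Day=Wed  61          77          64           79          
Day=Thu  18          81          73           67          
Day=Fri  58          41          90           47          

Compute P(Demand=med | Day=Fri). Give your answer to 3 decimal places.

0.174

Total with Day=Fri: 58 + 41 + 90 + 47 = 236.
P(Demand=med | Day=Fri) = 41/236 = 0.174.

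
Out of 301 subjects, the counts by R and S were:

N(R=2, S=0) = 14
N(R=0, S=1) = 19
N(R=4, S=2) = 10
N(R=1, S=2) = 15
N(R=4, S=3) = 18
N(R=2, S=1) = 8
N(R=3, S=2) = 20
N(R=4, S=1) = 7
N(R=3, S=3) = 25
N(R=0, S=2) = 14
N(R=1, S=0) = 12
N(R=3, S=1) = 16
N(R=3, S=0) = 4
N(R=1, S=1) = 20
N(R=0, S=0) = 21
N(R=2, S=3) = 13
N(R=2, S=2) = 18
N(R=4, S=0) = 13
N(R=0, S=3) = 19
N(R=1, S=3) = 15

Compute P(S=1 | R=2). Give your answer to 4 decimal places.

Total with R=2: 14 + 8 + 18 + 13 = 53.
P(S=1 | R=2) = 8/53 = 0.1509.

0.1509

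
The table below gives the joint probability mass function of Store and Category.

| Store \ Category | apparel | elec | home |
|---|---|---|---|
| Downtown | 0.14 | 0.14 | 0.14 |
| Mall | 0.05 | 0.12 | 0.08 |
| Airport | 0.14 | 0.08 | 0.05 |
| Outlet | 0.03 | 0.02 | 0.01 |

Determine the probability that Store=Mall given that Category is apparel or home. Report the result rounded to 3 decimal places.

0.203

P(Category=apparel) = 0.14 + 0.05 + 0.14 + 0.03 = 0.36.
P(Category=home) = 0.14 + 0.08 + 0.05 + 0.01 = 0.28.
P(Category ∈ {apparel, home}) = 0.36 + 0.28 = 0.64; P(Store=Mall, Category ∈ {apparel, home}) = 0.05 + 0.08 = 0.13.
P(Store=Mall | Category ∈ {apparel, home}) = 0.13/0.64 = 0.203.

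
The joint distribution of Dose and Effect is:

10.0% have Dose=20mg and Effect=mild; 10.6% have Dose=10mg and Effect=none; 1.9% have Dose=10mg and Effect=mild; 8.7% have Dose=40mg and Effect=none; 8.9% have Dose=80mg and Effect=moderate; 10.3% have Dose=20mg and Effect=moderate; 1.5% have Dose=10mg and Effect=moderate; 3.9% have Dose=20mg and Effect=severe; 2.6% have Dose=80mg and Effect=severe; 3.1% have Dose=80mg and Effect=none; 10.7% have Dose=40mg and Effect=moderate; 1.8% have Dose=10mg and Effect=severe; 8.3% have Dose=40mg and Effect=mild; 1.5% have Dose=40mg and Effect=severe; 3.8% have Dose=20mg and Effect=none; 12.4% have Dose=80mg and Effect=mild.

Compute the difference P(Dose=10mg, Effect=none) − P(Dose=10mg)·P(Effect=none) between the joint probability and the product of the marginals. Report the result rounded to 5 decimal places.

0.06460

P(Dose=10mg) = 0.106 + 0.019 + 0.015 + 0.018 = 0.158.
P(Effect=none) = 0.106 + 0.038 + 0.087 + 0.031 = 0.262.
P(Dose=10mg, Effect=none) − P(Dose=10mg)P(Effect=none) = 0.106 − 0.158×0.262 = 0.06460.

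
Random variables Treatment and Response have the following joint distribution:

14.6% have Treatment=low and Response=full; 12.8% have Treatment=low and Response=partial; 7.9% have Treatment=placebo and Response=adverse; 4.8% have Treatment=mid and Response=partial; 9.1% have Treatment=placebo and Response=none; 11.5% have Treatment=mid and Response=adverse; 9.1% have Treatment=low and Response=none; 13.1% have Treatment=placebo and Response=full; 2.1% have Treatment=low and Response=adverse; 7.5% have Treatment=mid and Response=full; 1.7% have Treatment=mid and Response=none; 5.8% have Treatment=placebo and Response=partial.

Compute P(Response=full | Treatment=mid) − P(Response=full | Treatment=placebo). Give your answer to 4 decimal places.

-0.0708

P(Treatment=mid) = 0.017 + 0.048 + 0.075 + 0.115 = 0.255; P(Response=full | Treatment=mid) = 0.075/0.255 = 0.29412.
P(Treatment=placebo) = 0.091 + 0.058 + 0.131 + 0.079 = 0.359; P(Response=full | Treatment=placebo) = 0.131/0.359 = 0.36490.
Difference = -0.0708.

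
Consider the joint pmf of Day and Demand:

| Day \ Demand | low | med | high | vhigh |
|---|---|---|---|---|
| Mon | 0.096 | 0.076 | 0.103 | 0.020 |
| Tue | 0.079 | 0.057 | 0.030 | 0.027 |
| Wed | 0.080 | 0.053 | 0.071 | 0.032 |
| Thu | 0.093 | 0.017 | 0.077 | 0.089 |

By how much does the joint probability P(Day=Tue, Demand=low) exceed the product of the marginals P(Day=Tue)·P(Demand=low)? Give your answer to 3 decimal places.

0.012

P(Day=Tue) = 0.079 + 0.057 + 0.030 + 0.027 = 0.193.
P(Demand=low) = 0.096 + 0.079 + 0.080 + 0.093 = 0.348.
P(Day=Tue, Demand=low) − P(Day=Tue)P(Demand=low) = 0.079 − 0.193×0.348 = 0.012.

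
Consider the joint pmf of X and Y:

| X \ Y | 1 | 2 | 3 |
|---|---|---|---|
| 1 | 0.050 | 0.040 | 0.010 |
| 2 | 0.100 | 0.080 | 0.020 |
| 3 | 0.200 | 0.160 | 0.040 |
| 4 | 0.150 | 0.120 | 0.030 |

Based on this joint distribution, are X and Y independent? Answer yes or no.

yes

Every cell satisfies P(X,Y) = P(X)·P(Y). For instance P(X=3) = 0.400, P(Y=1) = 0.500, and 0.400×0.500 = 0.200 matches the joint entry. So X and Y are independent.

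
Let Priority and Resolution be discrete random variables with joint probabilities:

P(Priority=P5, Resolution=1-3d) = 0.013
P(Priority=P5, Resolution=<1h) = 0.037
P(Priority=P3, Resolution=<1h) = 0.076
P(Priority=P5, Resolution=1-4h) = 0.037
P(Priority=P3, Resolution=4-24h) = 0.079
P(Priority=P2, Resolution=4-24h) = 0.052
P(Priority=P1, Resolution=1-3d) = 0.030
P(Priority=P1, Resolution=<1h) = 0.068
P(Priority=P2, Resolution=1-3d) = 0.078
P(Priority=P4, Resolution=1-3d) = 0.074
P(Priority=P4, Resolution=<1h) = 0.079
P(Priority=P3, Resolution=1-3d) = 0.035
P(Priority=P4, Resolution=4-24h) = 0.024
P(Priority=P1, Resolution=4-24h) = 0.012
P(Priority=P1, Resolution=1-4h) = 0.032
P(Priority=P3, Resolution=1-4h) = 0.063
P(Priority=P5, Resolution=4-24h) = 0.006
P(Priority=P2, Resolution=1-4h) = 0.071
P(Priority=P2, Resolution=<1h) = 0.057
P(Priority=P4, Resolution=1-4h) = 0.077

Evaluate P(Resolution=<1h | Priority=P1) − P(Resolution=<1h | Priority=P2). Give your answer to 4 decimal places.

0.2579

P(Priority=P1) = 0.068 + 0.032 + 0.012 + 0.030 = 0.142; P(Resolution=<1h | Priority=P1) = 0.068/0.142 = 0.47887.
P(Priority=P2) = 0.057 + 0.071 + 0.052 + 0.078 = 0.258; P(Resolution=<1h | Priority=P2) = 0.057/0.258 = 0.22093.
Difference = 0.2579.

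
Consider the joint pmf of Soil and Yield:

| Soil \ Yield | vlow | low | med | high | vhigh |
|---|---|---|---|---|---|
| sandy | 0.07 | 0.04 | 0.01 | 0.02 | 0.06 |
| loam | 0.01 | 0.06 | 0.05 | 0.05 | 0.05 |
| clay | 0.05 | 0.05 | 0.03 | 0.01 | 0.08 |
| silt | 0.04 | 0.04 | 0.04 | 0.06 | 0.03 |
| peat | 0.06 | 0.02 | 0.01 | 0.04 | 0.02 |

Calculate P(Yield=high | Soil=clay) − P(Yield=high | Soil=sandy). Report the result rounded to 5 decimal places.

-0.05455

P(Soil=clay) = 0.05 + 0.05 + 0.03 + 0.01 + 0.08 = 0.22; P(Yield=high | Soil=clay) = 0.01/0.22 = 0.045455.
P(Soil=sandy) = 0.07 + 0.04 + 0.01 + 0.02 + 0.06 = 0.20; P(Yield=high | Soil=sandy) = 0.02/0.20 = 0.100000.
Difference = -0.05455.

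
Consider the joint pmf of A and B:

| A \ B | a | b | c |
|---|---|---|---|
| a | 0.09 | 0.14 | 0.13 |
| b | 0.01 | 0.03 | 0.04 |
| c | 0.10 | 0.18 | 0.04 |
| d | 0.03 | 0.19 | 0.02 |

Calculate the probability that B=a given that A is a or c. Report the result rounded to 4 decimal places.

P(A=a) = 0.09 + 0.14 + 0.13 = 0.36.
P(A=c) = 0.10 + 0.18 + 0.04 = 0.32.
P(A ∈ {a, c}) = 0.36 + 0.32 = 0.68; P(B=a, A ∈ {a, c}) = 0.09 + 0.10 = 0.19.
P(B=a | A ∈ {a, c}) = 0.19/0.68 = 0.2794.

0.2794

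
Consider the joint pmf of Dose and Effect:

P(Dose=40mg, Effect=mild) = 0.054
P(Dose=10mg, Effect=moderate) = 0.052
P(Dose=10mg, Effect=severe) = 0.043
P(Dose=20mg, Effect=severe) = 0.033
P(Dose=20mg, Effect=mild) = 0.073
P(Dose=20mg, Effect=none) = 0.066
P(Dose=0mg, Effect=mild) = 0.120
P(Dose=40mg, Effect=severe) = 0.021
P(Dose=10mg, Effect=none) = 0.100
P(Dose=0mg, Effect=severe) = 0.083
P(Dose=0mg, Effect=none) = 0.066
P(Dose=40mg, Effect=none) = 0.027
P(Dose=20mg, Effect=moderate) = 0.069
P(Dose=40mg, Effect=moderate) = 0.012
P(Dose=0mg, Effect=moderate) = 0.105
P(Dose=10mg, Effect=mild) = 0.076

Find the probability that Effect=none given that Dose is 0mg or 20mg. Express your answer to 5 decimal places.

P(Dose=0mg) = 0.066 + 0.120 + 0.105 + 0.083 = 0.374.
P(Dose=20mg) = 0.066 + 0.073 + 0.069 + 0.033 = 0.241.
P(Dose ∈ {0mg, 20mg}) = 0.374 + 0.241 = 0.615; P(Effect=none, Dose ∈ {0mg, 20mg}) = 0.066 + 0.066 = 0.132.
P(Effect=none | Dose ∈ {0mg, 20mg}) = 0.132/0.615 = 0.21463.

0.21463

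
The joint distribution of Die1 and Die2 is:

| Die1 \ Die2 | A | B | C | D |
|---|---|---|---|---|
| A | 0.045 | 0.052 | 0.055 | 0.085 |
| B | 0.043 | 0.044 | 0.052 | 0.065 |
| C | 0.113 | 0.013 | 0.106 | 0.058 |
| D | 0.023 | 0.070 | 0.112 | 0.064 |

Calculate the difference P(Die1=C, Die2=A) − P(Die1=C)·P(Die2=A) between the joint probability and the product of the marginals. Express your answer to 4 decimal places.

0.0480

P(Die1=C) = 0.113 + 0.013 + 0.106 + 0.058 = 0.290.
P(Die2=A) = 0.045 + 0.043 + 0.113 + 0.023 = 0.224.
P(Die1=C, Die2=A) − P(Die1=C)P(Die2=A) = 0.113 − 0.290×0.224 = 0.0480.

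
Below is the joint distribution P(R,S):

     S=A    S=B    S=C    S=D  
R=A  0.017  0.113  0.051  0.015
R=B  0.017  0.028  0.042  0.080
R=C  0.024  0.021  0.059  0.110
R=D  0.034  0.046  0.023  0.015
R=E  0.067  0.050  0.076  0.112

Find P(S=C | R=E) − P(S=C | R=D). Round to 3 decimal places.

0.054

P(R=E) = 0.067 + 0.050 + 0.076 + 0.112 = 0.305; P(S=C | R=E) = 0.076/0.305 = 0.2492.
P(R=D) = 0.034 + 0.046 + 0.023 + 0.015 = 0.118; P(S=C | R=D) = 0.023/0.118 = 0.1949.
Difference = 0.054.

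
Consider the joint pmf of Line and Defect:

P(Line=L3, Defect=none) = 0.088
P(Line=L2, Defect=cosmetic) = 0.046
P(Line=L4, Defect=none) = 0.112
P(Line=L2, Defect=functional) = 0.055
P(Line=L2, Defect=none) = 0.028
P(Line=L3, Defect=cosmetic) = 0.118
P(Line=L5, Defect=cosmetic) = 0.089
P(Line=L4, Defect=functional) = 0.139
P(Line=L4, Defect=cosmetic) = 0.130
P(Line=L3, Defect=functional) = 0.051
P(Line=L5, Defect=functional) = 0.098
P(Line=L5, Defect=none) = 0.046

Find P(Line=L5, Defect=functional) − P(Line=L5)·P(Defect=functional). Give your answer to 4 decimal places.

P(Line=L5) = 0.046 + 0.089 + 0.098 = 0.233.
P(Defect=functional) = 0.055 + 0.051 + 0.139 + 0.098 = 0.343.
P(Line=L5, Defect=functional) − P(Line=L5)P(Defect=functional) = 0.098 − 0.233×0.343 = 0.0181.

0.0181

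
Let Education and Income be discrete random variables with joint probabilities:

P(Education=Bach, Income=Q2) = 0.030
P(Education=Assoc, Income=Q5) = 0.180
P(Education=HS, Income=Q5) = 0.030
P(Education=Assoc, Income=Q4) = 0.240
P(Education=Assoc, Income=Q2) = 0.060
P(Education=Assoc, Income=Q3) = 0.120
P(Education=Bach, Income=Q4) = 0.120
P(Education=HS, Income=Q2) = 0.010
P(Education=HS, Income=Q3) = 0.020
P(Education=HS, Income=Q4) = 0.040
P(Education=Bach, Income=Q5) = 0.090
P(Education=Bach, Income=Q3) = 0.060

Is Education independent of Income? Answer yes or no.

yes

Every cell satisfies P(Education,Income) = P(Education)·P(Income). For instance P(Education=Assoc) = 0.600, P(Income=Q2) = 0.100, and 0.600×0.100 = 0.060 matches the joint entry. So Education and Income are independent.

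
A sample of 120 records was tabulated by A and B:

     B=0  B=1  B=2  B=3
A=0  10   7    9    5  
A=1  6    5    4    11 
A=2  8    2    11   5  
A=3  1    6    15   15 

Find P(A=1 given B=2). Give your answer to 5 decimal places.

Total with B=2: 9 + 4 + 11 + 15 = 39.
P(A=1 | B=2) = 4/39 = 0.10256.

0.10256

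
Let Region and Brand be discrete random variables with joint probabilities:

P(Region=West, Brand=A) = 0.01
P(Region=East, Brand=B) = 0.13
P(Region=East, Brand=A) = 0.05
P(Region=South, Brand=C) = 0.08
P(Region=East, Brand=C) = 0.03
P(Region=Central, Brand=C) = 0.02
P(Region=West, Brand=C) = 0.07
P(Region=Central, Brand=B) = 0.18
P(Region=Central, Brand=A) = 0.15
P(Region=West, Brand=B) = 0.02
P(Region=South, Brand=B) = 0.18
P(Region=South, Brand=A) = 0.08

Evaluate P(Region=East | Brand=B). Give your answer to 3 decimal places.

P(Brand=B) = 0.18 + 0.13 + 0.02 + 0.18 = 0.51.
P(Region=East | Brand=B) = 0.13/0.51 = 0.255.

0.255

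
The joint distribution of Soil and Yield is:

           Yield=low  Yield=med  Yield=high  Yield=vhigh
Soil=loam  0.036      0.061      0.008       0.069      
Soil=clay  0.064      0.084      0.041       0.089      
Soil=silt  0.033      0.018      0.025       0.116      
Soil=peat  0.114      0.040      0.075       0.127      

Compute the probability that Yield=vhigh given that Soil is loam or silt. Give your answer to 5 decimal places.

0.50546

P(Soil=loam) = 0.036 + 0.061 + 0.008 + 0.069 = 0.174.
P(Soil=silt) = 0.033 + 0.018 + 0.025 + 0.116 = 0.192.
P(Soil ∈ {loam, silt}) = 0.174 + 0.192 = 0.366; P(Yield=vhigh, Soil ∈ {loam, silt}) = 0.069 + 0.116 = 0.185.
P(Yield=vhigh | Soil ∈ {loam, silt}) = 0.185/0.366 = 0.50546.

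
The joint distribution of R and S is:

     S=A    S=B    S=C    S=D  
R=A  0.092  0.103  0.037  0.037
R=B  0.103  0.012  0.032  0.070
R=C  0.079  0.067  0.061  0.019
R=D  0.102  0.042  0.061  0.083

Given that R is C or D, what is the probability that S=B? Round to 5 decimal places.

P(R=C) = 0.079 + 0.067 + 0.061 + 0.019 = 0.226.
P(R=D) = 0.102 + 0.042 + 0.061 + 0.083 = 0.288.
P(R ∈ {C, D}) = 0.226 + 0.288 = 0.514; P(S=B, R ∈ {C, D}) = 0.067 + 0.042 = 0.109.
P(S=B | R ∈ {C, D}) = 0.109/0.514 = 0.21206.

0.21206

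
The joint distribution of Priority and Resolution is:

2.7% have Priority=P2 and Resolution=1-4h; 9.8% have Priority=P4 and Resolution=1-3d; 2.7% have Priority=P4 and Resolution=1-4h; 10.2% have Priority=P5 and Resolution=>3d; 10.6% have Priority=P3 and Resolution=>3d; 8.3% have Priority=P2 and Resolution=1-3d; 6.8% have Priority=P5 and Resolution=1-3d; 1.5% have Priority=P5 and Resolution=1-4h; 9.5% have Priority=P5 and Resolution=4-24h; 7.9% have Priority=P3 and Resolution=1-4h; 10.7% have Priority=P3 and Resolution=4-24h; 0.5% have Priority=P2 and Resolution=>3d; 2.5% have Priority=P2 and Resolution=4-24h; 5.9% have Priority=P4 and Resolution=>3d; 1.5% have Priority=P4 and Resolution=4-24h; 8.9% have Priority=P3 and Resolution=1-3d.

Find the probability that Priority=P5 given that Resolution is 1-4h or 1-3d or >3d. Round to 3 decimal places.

P(Resolution=1-4h) = 0.027 + 0.079 + 0.027 + 0.015 = 0.148.
P(Resolution=1-3d) = 0.083 + 0.089 + 0.098 + 0.068 = 0.338.
P(Resolution=>3d) = 0.005 + 0.106 + 0.059 + 0.102 = 0.272.
P(Resolution ∈ {1-4h, 1-3d, >3d}) = 0.148 + 0.338 + 0.272 = 0.758; P(Priority=P5, Resolution ∈ {1-4h, 1-3d, >3d}) = 0.015 + 0.068 + 0.102 = 0.185.
P(Priority=P5 | Resolution ∈ {1-4h, 1-3d, >3d}) = 0.185/0.758 = 0.244.

0.244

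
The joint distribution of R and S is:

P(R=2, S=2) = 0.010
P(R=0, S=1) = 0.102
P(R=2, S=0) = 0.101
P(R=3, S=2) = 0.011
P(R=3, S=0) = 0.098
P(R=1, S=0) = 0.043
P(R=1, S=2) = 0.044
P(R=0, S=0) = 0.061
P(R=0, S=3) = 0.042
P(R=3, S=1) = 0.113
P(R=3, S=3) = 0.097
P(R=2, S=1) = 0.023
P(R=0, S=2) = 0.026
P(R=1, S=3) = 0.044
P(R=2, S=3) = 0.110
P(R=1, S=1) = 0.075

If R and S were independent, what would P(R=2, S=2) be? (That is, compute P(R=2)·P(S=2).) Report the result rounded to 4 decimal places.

0.0222

P(R=2) = 0.101 + 0.023 + 0.010 + 0.110 = 0.244.
P(S=2) = 0.026 + 0.044 + 0.010 + 0.011 = 0.091.
Product: 0.244 × 0.091 = 0.0222.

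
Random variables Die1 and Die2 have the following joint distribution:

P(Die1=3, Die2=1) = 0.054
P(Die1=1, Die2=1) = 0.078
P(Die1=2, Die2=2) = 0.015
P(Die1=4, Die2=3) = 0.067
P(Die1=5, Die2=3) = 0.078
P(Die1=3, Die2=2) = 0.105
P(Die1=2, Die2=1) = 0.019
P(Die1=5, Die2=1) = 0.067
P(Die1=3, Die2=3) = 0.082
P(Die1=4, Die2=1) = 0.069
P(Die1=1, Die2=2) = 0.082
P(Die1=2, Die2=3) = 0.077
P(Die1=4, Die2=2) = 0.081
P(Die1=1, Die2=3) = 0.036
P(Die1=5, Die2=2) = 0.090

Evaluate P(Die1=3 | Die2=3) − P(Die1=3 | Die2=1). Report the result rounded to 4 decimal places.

P(Die2=3) = 0.036 + 0.077 + 0.082 + 0.067 + 0.078 = 0.340; P(Die1=3 | Die2=3) = 0.082/0.340 = 0.24118.
P(Die2=1) = 0.078 + 0.019 + 0.054 + 0.069 + 0.067 = 0.287; P(Die1=3 | Die2=1) = 0.054/0.287 = 0.18815.
Difference = 0.0530.

0.0530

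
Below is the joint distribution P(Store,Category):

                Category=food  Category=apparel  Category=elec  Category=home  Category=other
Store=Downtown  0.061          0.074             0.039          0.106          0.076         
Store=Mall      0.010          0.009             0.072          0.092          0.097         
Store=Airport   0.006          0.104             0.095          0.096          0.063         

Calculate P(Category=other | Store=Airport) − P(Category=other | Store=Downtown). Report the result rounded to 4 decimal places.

P(Store=Airport) = 0.006 + 0.104 + 0.095 + 0.096 + 0.063 = 0.364; P(Category=other | Store=Airport) = 0.063/0.364 = 0.17308.
P(Store=Downtown) = 0.061 + 0.074 + 0.039 + 0.106 + 0.076 = 0.356; P(Category=other | Store=Downtown) = 0.076/0.356 = 0.21348.
Difference = -0.0404.

-0.0404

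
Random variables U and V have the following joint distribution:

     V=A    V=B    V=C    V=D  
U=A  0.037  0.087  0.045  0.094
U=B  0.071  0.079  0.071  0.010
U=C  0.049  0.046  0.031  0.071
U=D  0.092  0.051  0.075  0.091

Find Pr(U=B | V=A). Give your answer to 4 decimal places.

P(V=A) = 0.037 + 0.071 + 0.049 + 0.092 = 0.249.
P(U=B | V=A) = 0.071/0.249 = 0.2851.

0.2851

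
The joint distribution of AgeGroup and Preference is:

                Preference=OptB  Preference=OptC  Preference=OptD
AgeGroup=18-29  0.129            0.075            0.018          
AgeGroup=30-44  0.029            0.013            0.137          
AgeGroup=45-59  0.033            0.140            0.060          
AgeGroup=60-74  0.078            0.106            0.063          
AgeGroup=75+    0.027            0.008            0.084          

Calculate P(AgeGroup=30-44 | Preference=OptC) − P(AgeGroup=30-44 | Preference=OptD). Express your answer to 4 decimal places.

P(Preference=OptC) = 0.075 + 0.013 + 0.140 + 0.106 + 0.008 = 0.342; P(AgeGroup=30-44 | Preference=OptC) = 0.013/0.342 = 0.03801.
P(Preference=OptD) = 0.018 + 0.137 + 0.060 + 0.063 + 0.084 = 0.362; P(AgeGroup=30-44 | Preference=OptD) = 0.137/0.362 = 0.37845.
Difference = -0.3404.

-0.3404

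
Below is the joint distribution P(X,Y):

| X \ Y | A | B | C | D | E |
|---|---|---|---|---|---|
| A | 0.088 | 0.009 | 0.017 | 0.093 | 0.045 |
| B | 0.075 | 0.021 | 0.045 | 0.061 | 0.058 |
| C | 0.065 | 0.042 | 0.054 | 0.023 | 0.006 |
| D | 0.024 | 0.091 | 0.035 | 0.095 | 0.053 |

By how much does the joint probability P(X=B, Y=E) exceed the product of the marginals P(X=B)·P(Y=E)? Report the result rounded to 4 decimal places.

0.0159

P(X=B) = 0.075 + 0.021 + 0.045 + 0.061 + 0.058 = 0.260.
P(Y=E) = 0.045 + 0.058 + 0.006 + 0.053 = 0.162.
P(X=B, Y=E) − P(X=B)P(Y=E) = 0.058 − 0.260×0.162 = 0.0159.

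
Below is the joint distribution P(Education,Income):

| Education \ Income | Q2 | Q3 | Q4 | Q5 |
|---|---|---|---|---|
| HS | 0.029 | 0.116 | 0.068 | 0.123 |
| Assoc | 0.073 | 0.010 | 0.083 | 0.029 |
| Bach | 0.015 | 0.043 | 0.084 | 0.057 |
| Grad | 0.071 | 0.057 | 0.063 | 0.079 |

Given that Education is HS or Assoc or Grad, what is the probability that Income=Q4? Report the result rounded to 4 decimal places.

P(Education=HS) = 0.029 + 0.116 + 0.068 + 0.123 = 0.336.
P(Education=Assoc) = 0.073 + 0.010 + 0.083 + 0.029 = 0.195.
P(Education=Grad) = 0.071 + 0.057 + 0.063 + 0.079 = 0.270.
P(Education ∈ {HS, Assoc, Grad}) = 0.336 + 0.195 + 0.270 = 0.801; P(Income=Q4, Education ∈ {HS, Assoc, Grad}) = 0.068 + 0.083 + 0.063 = 0.214.
P(Income=Q4 | Education ∈ {HS, Assoc, Grad}) = 0.214/0.801 = 0.2672.

0.2672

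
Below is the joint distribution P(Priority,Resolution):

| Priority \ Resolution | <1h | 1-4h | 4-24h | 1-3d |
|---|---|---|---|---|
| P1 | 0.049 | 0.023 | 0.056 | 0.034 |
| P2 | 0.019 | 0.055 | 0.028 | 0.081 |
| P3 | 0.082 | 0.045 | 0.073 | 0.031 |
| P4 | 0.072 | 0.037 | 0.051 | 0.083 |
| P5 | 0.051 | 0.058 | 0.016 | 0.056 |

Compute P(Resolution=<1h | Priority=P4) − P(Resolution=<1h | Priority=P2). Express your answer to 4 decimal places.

P(Priority=P4) = 0.072 + 0.037 + 0.051 + 0.083 = 0.243; P(Resolution=<1h | Priority=P4) = 0.072/0.243 = 0.29630.
P(Priority=P2) = 0.019 + 0.055 + 0.028 + 0.081 = 0.183; P(Resolution=<1h | Priority=P2) = 0.019/0.183 = 0.10383.
Difference = 0.1925.

0.1925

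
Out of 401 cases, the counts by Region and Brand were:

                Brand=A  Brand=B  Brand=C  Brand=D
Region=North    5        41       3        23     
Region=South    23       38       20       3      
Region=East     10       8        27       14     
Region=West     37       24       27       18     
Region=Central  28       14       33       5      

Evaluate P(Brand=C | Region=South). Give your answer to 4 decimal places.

Total with Region=South: 23 + 38 + 20 + 3 = 84.
P(Brand=C | Region=South) = 20/84 = 0.2381.

0.2381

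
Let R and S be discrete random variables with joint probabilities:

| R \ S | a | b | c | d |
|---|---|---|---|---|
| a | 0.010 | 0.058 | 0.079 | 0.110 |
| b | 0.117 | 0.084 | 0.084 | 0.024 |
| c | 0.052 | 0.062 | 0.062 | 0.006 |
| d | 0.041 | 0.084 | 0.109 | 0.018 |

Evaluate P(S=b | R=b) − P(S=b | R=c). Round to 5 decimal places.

-0.06881

P(R=b) = 0.117 + 0.084 + 0.084 + 0.024 = 0.309; P(S=b | R=b) = 0.084/0.309 = 0.271845.
P(R=c) = 0.052 + 0.062 + 0.062 + 0.006 = 0.182; P(S=b | R=c) = 0.062/0.182 = 0.340659.
Difference = -0.06881.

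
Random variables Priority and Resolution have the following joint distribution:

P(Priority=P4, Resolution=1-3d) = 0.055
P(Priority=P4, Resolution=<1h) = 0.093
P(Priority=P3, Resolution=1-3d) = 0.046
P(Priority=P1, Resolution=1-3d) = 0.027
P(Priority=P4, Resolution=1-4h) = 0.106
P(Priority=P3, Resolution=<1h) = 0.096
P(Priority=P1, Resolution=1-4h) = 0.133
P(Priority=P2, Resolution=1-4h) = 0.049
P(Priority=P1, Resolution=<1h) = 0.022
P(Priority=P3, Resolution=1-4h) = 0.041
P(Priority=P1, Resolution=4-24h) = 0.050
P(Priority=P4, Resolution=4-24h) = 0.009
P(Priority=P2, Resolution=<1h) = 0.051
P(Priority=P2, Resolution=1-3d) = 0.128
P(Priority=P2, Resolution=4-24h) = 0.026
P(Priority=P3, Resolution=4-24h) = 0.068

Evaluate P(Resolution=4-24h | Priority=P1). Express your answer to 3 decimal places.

P(Priority=P1) = 0.022 + 0.133 + 0.050 + 0.027 = 0.232.
P(Resolution=4-24h | Priority=P1) = 0.050/0.232 = 0.216.

0.216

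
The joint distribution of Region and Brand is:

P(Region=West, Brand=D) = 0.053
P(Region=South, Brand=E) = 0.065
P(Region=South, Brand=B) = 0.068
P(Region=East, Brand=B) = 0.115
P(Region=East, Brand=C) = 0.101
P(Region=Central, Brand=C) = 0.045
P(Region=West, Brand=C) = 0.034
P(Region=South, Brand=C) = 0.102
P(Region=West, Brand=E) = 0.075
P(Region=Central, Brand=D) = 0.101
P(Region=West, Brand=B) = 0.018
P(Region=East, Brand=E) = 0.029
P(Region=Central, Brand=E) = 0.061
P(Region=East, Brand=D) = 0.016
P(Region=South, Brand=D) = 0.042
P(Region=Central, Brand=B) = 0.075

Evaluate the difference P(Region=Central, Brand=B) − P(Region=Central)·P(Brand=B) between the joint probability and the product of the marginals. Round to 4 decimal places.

P(Region=Central) = 0.075 + 0.045 + 0.101 + 0.061 = 0.282.
P(Brand=B) = 0.068 + 0.115 + 0.018 + 0.075 = 0.276.
P(Region=Central, Brand=B) − P(Region=Central)P(Brand=B) = 0.075 − 0.282×0.276 = -0.0028.

-0.0028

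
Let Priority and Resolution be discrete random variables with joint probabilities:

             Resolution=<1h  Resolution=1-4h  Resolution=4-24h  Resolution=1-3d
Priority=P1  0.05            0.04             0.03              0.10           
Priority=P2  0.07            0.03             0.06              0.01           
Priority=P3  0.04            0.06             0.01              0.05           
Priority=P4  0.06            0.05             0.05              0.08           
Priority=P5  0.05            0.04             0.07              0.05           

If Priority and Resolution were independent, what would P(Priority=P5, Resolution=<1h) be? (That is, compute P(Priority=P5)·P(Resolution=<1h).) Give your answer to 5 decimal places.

0.05670

P(Priority=P5) = 0.05 + 0.04 + 0.07 + 0.05 = 0.21.
P(Resolution=<1h) = 0.05 + 0.07 + 0.04 + 0.06 + 0.05 = 0.27.
Product: 0.21 × 0.27 = 0.05670.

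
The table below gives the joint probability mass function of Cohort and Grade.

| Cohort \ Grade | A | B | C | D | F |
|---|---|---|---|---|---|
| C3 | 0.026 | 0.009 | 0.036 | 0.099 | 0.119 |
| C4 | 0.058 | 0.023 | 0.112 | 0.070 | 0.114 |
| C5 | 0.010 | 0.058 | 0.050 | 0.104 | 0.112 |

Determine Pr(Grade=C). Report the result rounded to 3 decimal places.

0.198

P(Grade=C) = 0.036 + 0.112 + 0.050 = 0.198.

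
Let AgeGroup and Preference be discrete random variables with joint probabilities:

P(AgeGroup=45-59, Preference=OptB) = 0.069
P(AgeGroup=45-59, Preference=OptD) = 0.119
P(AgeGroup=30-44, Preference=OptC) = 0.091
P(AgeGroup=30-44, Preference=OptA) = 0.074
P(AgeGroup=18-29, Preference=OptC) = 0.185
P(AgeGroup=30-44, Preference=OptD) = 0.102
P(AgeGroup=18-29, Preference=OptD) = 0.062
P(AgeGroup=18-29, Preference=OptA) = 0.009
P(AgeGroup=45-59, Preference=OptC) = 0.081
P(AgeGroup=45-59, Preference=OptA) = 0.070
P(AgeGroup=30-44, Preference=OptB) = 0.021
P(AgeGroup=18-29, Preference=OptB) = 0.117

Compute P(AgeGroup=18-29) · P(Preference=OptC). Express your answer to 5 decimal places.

0.13316

P(AgeGroup=18-29) = 0.009 + 0.117 + 0.185 + 0.062 = 0.373.
P(Preference=OptC) = 0.185 + 0.091 + 0.081 = 0.357.
Product: 0.373 × 0.357 = 0.13316.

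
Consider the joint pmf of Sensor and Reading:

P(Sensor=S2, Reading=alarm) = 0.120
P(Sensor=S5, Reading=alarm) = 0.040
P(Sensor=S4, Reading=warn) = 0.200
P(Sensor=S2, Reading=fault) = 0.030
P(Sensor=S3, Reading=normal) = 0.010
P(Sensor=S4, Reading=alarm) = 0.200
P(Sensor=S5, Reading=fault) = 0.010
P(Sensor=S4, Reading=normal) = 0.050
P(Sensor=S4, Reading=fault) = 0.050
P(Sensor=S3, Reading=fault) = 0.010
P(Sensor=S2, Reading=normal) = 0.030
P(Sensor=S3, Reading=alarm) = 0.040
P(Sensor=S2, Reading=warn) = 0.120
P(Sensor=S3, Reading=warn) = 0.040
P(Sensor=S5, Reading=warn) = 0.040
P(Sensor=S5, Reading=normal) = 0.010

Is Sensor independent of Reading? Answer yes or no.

yes

Every cell satisfies P(Sensor,Reading) = P(Sensor)·P(Reading). For instance P(Sensor=S5) = 0.100, P(Reading=alarm) = 0.400, and 0.100×0.400 = 0.040 matches the joint entry. So Sensor and Reading are independent.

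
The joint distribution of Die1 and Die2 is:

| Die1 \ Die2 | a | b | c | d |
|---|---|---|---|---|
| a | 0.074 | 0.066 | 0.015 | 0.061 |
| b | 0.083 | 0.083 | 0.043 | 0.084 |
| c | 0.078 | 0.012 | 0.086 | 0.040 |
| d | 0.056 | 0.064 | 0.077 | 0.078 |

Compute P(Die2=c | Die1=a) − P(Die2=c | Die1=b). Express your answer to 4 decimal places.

P(Die1=a) = 0.074 + 0.066 + 0.015 + 0.061 = 0.216; P(Die2=c | Die1=a) = 0.015/0.216 = 0.06944.
P(Die1=b) = 0.083 + 0.083 + 0.043 + 0.084 = 0.293; P(Die2=c | Die1=b) = 0.043/0.293 = 0.14676.
Difference = -0.0773.

-0.0773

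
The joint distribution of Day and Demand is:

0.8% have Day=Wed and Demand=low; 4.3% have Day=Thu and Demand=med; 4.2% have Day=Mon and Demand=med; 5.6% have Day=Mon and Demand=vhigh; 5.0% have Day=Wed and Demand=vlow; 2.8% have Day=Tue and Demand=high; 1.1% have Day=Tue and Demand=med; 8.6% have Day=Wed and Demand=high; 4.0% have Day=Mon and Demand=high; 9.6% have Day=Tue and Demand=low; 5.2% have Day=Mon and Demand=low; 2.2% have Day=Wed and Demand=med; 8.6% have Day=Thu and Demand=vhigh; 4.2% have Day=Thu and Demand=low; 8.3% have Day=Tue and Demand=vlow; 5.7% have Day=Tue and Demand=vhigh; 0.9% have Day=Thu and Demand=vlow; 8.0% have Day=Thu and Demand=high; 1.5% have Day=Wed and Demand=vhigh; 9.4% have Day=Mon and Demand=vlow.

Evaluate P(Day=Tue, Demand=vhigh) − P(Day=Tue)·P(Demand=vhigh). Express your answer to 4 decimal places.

-0.0019

P(Day=Tue) = 0.083 + 0.096 + 0.011 + 0.028 + 0.057 = 0.275.
P(Demand=vhigh) = 0.056 + 0.057 + 0.015 + 0.086 = 0.214.
P(Day=Tue, Demand=vhigh) − P(Day=Tue)P(Demand=vhigh) = 0.057 − 0.275×0.214 = -0.0019.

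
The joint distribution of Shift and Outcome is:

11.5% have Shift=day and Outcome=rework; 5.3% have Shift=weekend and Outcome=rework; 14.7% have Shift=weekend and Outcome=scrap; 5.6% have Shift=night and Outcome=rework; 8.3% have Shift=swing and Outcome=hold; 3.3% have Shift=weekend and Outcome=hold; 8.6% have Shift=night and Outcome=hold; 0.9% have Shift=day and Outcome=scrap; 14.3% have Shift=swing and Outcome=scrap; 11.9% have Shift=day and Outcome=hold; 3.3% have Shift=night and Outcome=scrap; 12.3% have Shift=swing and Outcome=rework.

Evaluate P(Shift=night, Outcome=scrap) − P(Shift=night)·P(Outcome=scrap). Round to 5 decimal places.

P(Shift=night) = 0.056 + 0.033 + 0.086 = 0.175.
P(Outcome=scrap) = 0.009 + 0.143 + 0.033 + 0.147 = 0.332.
P(Shift=night, Outcome=scrap) − P(Shift=night)P(Outcome=scrap) = 0.033 − 0.175×0.332 = -0.02510.

-0.02510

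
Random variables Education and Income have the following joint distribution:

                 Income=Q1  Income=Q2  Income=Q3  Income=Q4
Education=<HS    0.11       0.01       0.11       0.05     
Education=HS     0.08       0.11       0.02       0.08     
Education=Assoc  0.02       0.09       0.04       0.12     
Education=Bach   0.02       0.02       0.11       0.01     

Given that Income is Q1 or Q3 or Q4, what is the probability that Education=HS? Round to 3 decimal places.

0.234

P(Income=Q1) = 0.11 + 0.08 + 0.02 + 0.02 = 0.23.
P(Income=Q3) = 0.11 + 0.02 + 0.04 + 0.11 = 0.28.
P(Income=Q4) = 0.05 + 0.08 + 0.12 + 0.01 = 0.26.
P(Income ∈ {Q1, Q3, Q4}) = 0.23 + 0.28 + 0.26 = 0.77; P(Education=HS, Income ∈ {Q1, Q3, Q4}) = 0.08 + 0.02 + 0.08 = 0.18.
P(Education=HS | Income ∈ {Q1, Q3, Q4}) = 0.18/0.77 = 0.234.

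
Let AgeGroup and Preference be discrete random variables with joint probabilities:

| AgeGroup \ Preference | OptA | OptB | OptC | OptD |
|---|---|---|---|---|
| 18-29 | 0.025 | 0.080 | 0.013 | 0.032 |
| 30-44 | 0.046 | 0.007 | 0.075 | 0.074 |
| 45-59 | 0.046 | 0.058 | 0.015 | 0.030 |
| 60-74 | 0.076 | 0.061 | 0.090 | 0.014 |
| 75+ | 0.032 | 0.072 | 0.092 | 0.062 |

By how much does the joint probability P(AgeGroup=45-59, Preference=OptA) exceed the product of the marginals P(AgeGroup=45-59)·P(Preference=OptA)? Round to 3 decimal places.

P(AgeGroup=45-59) = 0.046 + 0.058 + 0.015 + 0.030 = 0.149.
P(Preference=OptA) = 0.025 + 0.046 + 0.046 + 0.076 + 0.032 = 0.225.
P(AgeGroup=45-59, Preference=OptA) − P(AgeGroup=45-59)P(Preference=OptA) = 0.046 − 0.149×0.225 = 0.012.

0.012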